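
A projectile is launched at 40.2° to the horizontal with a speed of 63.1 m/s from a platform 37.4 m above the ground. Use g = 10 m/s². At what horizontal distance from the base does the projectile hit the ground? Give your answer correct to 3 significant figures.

433 m

Components: v_x = 63.1 cos 40.2° = 48.20 m/s, v_y = 63.1 sin 40.2° = 40.73 m/s.
Vertical: 0 = 37.4 + 40.73 t − ½(10) t² ⇒ 5.000 t² − 40.73 t − 37.4 = 0.
t = [40.73 + √(1659 + 748.0)] / 10.00 = 8.979 s.
Horizontal: R = v_x · t = 48.20 × 8.979 = 433 m.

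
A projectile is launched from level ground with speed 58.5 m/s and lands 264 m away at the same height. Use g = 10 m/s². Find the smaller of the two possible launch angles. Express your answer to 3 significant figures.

Level-ground range: R = v₀² sin(2θ)/g ⇒ sin 2θ = R g / v₀² = 264×10/58.5² = 0.7714.
2θ = arcsin(0.7714) = 50.48° or 180° − 50.48° = 129.52°.
So θ = 25.2° or θ = 64.8°.

25.2°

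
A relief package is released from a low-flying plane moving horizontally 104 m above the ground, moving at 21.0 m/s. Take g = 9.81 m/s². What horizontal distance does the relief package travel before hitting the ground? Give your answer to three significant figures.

96.7 m

Initial vertical velocity is zero, so the fall time comes from h = ½ g t²: t = √(2 × 104 / 9.81) = 4.605 s.
Horizontal motion is uniform at 21.0 m/s, so x = 21.0 × 4.605 = 96.7 m.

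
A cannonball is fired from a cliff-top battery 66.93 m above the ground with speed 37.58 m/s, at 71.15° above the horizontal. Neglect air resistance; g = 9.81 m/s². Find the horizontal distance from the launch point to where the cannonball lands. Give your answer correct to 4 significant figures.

106.9 m

Components: v_x = 37.58 cos 71.15° = 12.142 m/s, v_y = 37.58 sin 71.15° = 35.564 m/s.
Vertical: 0 = 66.93 + 35.564 t − ½(9.81) t² ⇒ 4.905 t² − 35.564 t − 66.93 = 0.
t = [35.564 + √(1264.8 + 1313.2)] / 9.810 = 8.8010 s.
Horizontal: R = v_x · t = 12.142 × 8.8010 = 106.9 m.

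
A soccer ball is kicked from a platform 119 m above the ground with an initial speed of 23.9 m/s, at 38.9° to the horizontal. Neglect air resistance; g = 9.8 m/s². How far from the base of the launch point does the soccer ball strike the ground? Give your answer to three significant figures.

124 m

Components: v_x = 23.9 cos 38.9° = 18.60 m/s, v_y = 23.9 sin 38.9° = 15.01 m/s.
Vertical: 0 = 119 + 15.01 t − ½(9.8) t² ⇒ 4.900 t² − 15.01 t − 119 = 0.
t = [15.01 + √(225.3 + 2332)] / 9.800 = 6.692 s.
Horizontal: R = v_x · t = 18.60 × 6.692 = 124 m.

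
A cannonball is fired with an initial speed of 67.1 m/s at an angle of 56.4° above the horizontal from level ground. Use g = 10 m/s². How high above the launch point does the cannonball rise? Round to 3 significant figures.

156 m

Vertical component of launch velocity: v_y = 67.1 sin 56.4° = 55.89 m/s.
At the highest point the vertical velocity is zero, so v_y² = 2 g h_max.
h_max = (55.89)² / (2 × 10) = 3124 / 20.00 = 156 m.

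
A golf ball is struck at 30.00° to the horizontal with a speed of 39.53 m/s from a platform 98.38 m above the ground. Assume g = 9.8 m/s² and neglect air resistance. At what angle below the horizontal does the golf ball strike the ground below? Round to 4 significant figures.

54.59°

v_x = 39.53 cos 30.00° = 34.234 m/s.
At impact |v_y| = √(v_y0² + 2 g h) = √(19.765² + 2×9.8×98.38) = 48.155 m/s.
Angle below horizontal = arctan(|v_y| / v_x) = arctan(48.155 / 34.234) = 54.59°.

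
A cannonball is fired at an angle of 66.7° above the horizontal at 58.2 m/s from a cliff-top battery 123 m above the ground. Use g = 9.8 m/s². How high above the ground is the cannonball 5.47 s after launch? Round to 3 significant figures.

269 m

v_y0 = 58.2 sin 66.7° = 53.45 m/s.
y(t) = 123 + v_y0 t − ½ g t² = 123 + 53.45×5.47 − ½×9.8×5.47² = 269 m.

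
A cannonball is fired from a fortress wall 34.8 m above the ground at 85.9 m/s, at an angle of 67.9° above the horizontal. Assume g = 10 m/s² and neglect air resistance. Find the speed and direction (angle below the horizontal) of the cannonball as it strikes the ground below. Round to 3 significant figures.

89.9 m/s at 68.9° below the horizontal

v_x = 85.9 cos 67.9° = 32.32 m/s (constant).
|v_y| at impact = √((79.59)² + 2×10×34.8) = 83.85 m/s.
Speed = √(32.32² + 83.85²) = 89.9 m/s; angle = arctan(83.85/32.32) = 68.9° below horizontal.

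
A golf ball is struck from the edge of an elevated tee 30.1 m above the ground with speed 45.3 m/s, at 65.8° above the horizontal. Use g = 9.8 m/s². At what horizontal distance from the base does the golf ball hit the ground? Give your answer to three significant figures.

Components: v_x = 45.3 cos 65.8° = 18.57 m/s, v_y = 45.3 sin 65.8° = 41.32 m/s.
Vertical: 0 = 30.1 + 41.32 t − ½(9.8) t² ⇒ 4.900 t² − 41.32 t − 30.1 = 0.
t = [41.32 + √(1707 + 590.0)] / 9.800 = 9.107 s.
Horizontal: R = v_x · t = 18.57 × 9.107 = 169 m.

169 m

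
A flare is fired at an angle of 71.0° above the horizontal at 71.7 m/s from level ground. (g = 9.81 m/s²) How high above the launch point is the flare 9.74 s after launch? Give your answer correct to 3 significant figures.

v_y0 = 71.7 sin 71.0° = 67.79 m/s.
y(t) = v_y0 t − ½ g t² = 67.79×9.74 − 4.905×9.74² = 195 m.

195 m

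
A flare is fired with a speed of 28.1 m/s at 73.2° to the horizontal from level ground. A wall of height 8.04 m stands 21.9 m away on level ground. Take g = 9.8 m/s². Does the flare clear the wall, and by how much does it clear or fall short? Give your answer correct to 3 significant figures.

Yes — it clears the wall by 28.9 m.

v_x = 28.1 cos 73.2° = 8.122 m/s; v_y0 = 28.1 sin 73.2° = 26.90 m/s.
Time to reach the wall: t = 21.9 / 8.122 = 2.696 s.
Height at that point: y = 26.90×2.696 − 4.900×2.696² = 36.91 m.
That is 36.91 − 8.04 = 28.9 m above the top of the wall, so the flare clears it.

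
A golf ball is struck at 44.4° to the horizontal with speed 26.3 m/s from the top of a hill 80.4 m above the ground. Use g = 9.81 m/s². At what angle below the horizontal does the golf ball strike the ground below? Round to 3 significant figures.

v_x = 26.3 cos 44.4° = 18.79 m/s.
At impact |v_y| = √(v_y0² + 2 g h) = √(18.40² + 2×9.81×80.4) = 43.77 m/s.
Angle below horizontal = arctan(|v_y| / v_x) = arctan(43.77 / 18.79) = 66.8°.

66.8°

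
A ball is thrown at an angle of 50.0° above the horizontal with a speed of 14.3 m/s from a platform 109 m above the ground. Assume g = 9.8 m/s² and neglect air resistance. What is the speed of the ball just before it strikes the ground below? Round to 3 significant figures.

v_x = 14.3 cos 50.0° = 9.192 m/s is unchanged throughout.
For the vertical component, v_y² = v_y0² + 2 g h = (10.95)² + 2×9.8×109 = 2256, so |v_y| = 47.50 m/s.
Impact speed = √(v_x² + v_y²) = √(84.49 + 2256) = 48.4 m/s.

48.4 m/s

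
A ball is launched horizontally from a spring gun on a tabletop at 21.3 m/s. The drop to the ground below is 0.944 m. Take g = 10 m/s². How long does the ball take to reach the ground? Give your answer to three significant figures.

The horizontal speed doesn't affect the fall. With v_y0 = 0, h = ½ g t².
t = √(2 × 0.944 / 10) = √0.1888 = 0.435 s.

0.435 s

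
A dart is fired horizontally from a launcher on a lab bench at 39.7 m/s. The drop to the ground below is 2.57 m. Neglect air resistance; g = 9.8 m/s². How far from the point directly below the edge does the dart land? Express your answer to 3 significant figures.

Initial vertical velocity is zero, so the fall time comes from h = ½ g t²: t = √(2 × 2.57 / 9.8) = 0.7242 s.
Horizontal motion is uniform at 39.7 m/s, so x = 39.7 × 0.7242 = 28.8 m.

28.8 m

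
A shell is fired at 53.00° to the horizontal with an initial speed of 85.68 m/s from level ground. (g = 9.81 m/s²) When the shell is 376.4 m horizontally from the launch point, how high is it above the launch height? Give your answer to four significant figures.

v_x = 85.68 cos 53.00° = 51.564 m/s, v_y0 = 85.68 sin 53.00° = 68.427 m/s.
Time to reach x = 376.4 m: t = x / v_x = 376.4 / 51.564 = 7.2997 s.
y = v_y0 t − ½ g t² = 68.427×7.2997 − 4.905×7.2997² = 238.1 m.

238.1 m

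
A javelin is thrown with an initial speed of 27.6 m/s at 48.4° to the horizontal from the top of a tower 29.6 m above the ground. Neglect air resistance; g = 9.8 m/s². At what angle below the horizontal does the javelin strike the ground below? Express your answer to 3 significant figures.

v_x = 27.6 cos 48.4° = 18.32 m/s.
At impact |v_y| = √(v_y0² + 2 g h) = √(20.64² + 2×9.8×29.6) = 31.72 m/s.
Angle below horizontal = arctan(|v_y| / v_x) = arctan(31.72 / 18.32) = 60.0°.

60.0°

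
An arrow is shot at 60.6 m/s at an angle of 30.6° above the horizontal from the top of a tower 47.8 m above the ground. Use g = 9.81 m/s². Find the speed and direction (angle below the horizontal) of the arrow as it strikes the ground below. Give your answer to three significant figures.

v_x = 60.6 cos 30.6° = 52.16 m/s (constant).
|v_y| at impact = √((30.85)² + 2×9.81×47.8) = 43.47 m/s.
Speed = √(52.16² + 43.47²) = 67.9 m/s; angle = arctan(43.47/52.16) = 39.8° below horizontal.

67.9 m/s at 39.8° below the horizontal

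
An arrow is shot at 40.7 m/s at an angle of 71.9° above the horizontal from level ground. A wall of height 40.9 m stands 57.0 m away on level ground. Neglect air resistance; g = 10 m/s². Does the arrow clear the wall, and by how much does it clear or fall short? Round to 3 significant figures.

v_x = 40.7 cos 71.9° = 12.64 m/s; v_y0 = 40.7 sin 71.9° = 38.69 m/s.
Time to reach the wall: t = 57.0 / 12.64 = 4.509 s.
Height at that point: y = 38.69×4.509 − 5.000×4.509² = 72.80 m.
That is 72.80 − 40.9 = 31.9 m above the top of the wall, so the arrow clears it.

Yes — it clears the wall by 31.9 m.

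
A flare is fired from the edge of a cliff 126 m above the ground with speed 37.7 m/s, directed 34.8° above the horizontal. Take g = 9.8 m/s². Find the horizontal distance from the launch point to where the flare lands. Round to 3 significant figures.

239 m

Components: v_x = 37.7 cos 34.8° = 30.96 m/s, v_y = 37.7 sin 34.8° = 21.52 m/s.
Vertical: 0 = 126 + 21.52 t − ½(9.8) t² ⇒ 4.900 t² − 21.52 t − 126 = 0.
t = [21.52 + √(463.1 + 2470)] / 9.800 = 7.722 s.
Horizontal: R = v_x · t = 30.96 × 7.722 = 239 m.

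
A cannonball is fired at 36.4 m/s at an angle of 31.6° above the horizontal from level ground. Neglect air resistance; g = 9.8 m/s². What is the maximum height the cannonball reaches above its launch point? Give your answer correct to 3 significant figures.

Vertical component of launch velocity: v_y = 36.4 sin 31.6° = 19.07 m/s.
At the highest point the vertical velocity is zero, so v_y² = 2 g h_max.
h_max = (19.07)² / (2 × 9.8) = 363.7 / 19.60 = 18.6 m.

18.6 m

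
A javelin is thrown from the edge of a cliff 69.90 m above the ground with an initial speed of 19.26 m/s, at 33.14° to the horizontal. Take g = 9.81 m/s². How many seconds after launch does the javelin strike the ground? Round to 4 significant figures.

4.998 s

Vertical component: v_y = 19.26 sin 33.14° = 10.529 m/s.
Taking up as positive with launch at y = 69.90 m, landing at y = 0: 0 = 69.90 + 10.529 t − ½(9.81) t².
Solving 4.905 t² − 10.529 t − 69.90 = 0 gives t = [10.529 + √(10.529² + 4·4.905·69.90)] / 9.810 = 4.998 s.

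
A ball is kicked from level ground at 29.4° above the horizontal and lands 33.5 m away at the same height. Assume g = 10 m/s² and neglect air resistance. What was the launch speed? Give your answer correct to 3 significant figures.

On level ground, R = v₀² sin(2θ) / g, so v₀ = √(R g / sin 2θ).
sin(2 × 29.4°) = 0.8554.
v₀ = √(33.5 × 10 / 0.8554) = √391.6 = 19.8 m/s.

19.8 m/s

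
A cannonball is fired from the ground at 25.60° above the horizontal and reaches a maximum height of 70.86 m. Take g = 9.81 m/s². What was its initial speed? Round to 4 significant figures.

86.29 m/s

At maximum height v_y = 0, so (v₀ sin θ)² = 2 g H.
v₀ sin 25.60° = √(2 × 9.81 × 70.86) = 37.286 m/s.
v₀ = 37.286 / sin 25.60° = 37.286 / 0.4321 = 86.29 m/s.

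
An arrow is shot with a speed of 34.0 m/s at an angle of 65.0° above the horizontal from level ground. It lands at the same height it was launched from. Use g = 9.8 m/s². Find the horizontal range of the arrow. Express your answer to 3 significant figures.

90.4 m

Components: v_x = 34.0 cos 65.0° = 14.37 m/s, v_y = 34.0 sin 65.0° = 30.81 m/s.
Time of flight (same landing height): t = 2 v_y / g = 2 × 30.81 / 9.8 = 6.288 s.
Range: R = v_x · t = 14.37 × 6.288 = 90.4 m.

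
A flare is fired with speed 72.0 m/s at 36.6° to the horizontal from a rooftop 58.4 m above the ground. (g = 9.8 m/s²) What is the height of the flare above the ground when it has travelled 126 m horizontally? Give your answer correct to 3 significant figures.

129 m

v_x = 72.0 cos 36.6° = 57.80 m/s, v_y0 = 72.0 sin 36.6° = 42.93 m/s.
Time to reach x = 126 m: t = x / v_x = 126 / 57.80 = 2.180 s.
y = 58.4 + v_y0 t − ½ g t² = 58.4 + 42.93×2.180 − 4.900×2.180² = 129 m.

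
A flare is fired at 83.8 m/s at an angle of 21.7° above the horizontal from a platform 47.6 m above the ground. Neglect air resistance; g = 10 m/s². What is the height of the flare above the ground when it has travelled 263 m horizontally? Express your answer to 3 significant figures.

v_x = 83.8 cos 21.7° = 77.86 m/s, v_y0 = 83.8 sin 21.7° = 30.98 m/s.
Time to reach x = 263 m: t = x / v_x = 263 / 77.86 = 3.378 s.
y = 47.6 + v_y0 t − ½ g t² = 47.6 + 30.98×3.378 − 5.000×3.378² = 95.2 m.

95.2 m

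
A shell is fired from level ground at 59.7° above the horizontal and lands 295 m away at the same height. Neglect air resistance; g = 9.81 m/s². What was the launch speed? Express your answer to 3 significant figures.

On level ground, R = v₀² sin(2θ) / g, so v₀ = √(R g / sin 2θ).
sin(2 × 59.7°) = 0.8712.
v₀ = √(295 × 9.81 / 0.8712) = √3322 = 57.6 m/s.

57.6 m/s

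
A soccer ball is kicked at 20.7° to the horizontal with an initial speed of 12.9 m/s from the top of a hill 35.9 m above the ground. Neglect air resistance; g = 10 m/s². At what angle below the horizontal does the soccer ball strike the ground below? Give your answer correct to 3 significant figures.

66.1°

v_x = 12.9 cos 20.7° = 12.07 m/s.
At impact |v_y| = √(v_y0² + 2 g h) = √(4.560² + 2×10×35.9) = 27.18 m/s.
Angle below horizontal = arctan(|v_y| / v_x) = arctan(27.18 / 12.07) = 66.1°.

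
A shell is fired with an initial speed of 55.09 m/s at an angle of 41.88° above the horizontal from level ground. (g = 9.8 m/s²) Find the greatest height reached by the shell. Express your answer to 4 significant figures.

69.01 m

Vertical component of launch velocity: v_y = 55.09 sin 41.88° = 36.777 m/s.
At the highest point the vertical velocity is zero, so v_y² = 2 g h_max.
h_max = (36.777)² / (2 × 9.8) = 1352.5 / 19.60 = 69.01 m.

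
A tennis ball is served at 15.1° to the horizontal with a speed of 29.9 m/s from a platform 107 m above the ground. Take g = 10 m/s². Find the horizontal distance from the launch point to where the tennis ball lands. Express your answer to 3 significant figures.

158 m

Components: v_x = 29.9 cos 15.1° = 28.87 m/s, v_y = 29.9 sin 15.1° = 7.789 m/s.
Vertical: 0 = 107 + 7.789 t − ½(10) t² ⇒ 5.000 t² − 7.789 t − 107 = 0.
t = [7.789 + √(60.67 + 2140)] / 10.00 = 5.470 s.
Horizontal: R = v_x · t = 28.87 × 5.470 = 158 m.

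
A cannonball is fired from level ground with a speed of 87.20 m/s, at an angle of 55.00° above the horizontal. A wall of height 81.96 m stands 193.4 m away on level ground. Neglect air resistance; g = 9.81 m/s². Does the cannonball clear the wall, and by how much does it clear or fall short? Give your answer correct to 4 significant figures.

Yes — it clears the wall by 120.9 m.

v_x = 87.20 cos 55.00° = 50.016 m/s; v_y0 = 87.20 sin 55.00° = 71.430 m/s.
Time to reach the wall: t = 193.4 / 50.016 = 3.8668 s.
Height at that point: y = 71.430×3.8668 − 4.905×3.8668² = 202.87 m.
That is 202.87 − 81.96 = 120.9 m above the top of the wall, so the cannonball clears it.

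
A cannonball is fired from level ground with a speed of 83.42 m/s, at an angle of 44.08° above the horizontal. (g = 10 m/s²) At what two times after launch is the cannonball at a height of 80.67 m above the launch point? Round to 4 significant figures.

1.615 s and 9.992 s

v_y0 = 83.42 sin 44.08° = 58.032 m/s.
Set y = v_y0 t − ½ g t² = 80.67: 5.000 t² − 58.032 t + 80.67 = 0.
t = [58.032 ± √(3367.7 − 1613.4)] / 10 = (58.032 ± 41.884) / 10, giving t = 1.615 s or t = 9.992 s.
So the cannonball is at 80.67 m at t = 1.615 s (rising) and t = 9.992 s (falling).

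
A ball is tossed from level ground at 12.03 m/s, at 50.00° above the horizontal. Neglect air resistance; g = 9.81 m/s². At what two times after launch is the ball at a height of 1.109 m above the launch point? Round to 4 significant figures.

v_y0 = 12.03 sin 50.00° = 9.2155 m/s.
Set y = v_y0 t − ½ g t² = 1.109: 4.905 t² − 9.2155 t + 1.109 = 0.
t = [9.2155 ± √(84.925 − 21.759)] / 9.81 = (9.2155 ± 7.9477) / 9.81, giving t = 0.1292 s or t = 1.750 s.
So the ball is at 1.109 m at t = 0.1292 s (rising) and t = 1.750 s (falling).

0.1292 s and 1.750 s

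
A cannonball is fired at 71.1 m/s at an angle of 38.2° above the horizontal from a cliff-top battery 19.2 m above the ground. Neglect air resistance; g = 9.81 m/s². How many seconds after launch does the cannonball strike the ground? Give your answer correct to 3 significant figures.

Vertical component: v_y = 71.1 sin 38.2° = 43.97 m/s.
Taking up as positive with launch at y = 19.2 m, landing at y = 0: 0 = 19.2 + 43.97 t − ½(9.81) t².
Solving 4.905 t² − 43.97 t − 19.2 = 0 gives t = [43.97 + √(43.97² + 4·4.905·19.2)] / 9.810 = 9.38 s.

9.38 s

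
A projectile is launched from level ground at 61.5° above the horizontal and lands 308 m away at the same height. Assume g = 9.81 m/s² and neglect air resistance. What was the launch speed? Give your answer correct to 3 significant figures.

60.0 m/s

On level ground, R = v₀² sin(2θ) / g, so v₀ = √(R g / sin 2θ).
sin(2 × 61.5°) = 0.8387.
v₀ = √(308 × 9.81 / 0.8387) = √3603 = 60.0 m/s.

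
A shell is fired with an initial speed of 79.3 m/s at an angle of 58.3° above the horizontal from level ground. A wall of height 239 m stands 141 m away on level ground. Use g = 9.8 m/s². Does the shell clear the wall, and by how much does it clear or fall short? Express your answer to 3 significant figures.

No — it falls 66.8 m short of clearing the wall.

v_x = 79.3 cos 58.3° = 41.67 m/s; v_y0 = 79.3 sin 58.3° = 67.47 m/s.
Time to reach the wall: t = 141 / 41.67 = 3.384 s.
Height at that point: y = 67.47×3.384 − 4.900×3.384² = 172.2 m.
That is 239 − 172.2 = 66.8 m below the top of the wall, so the shell does not clear it.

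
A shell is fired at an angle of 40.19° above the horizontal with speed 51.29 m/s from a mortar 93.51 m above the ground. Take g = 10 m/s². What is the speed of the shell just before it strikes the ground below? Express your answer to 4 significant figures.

67.09 m/s

v_x = 51.29 cos 40.19° = 39.181 m/s is unchanged throughout.
For the vertical component, v_y² = v_y0² + 2 g h = (33.099)² + 2×10×93.51 = 2965.7, so |v_y| = 54.458 m/s.
Impact speed = √(v_x² + v_y²) = √(1535.2 + 2965.7) = 67.09 m/s.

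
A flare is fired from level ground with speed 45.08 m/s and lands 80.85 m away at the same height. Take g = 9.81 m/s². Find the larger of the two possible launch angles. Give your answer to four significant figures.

78.51°

Level-ground range: R = v₀² sin(2θ)/g ⇒ sin 2θ = R g / v₀² = 80.85×9.81/45.08² = 0.3903.
2θ = arcsin(0.3903) = 22.973° or 180° − 22.973° = 157.027°.
So θ = 11.49° or θ = 78.51°.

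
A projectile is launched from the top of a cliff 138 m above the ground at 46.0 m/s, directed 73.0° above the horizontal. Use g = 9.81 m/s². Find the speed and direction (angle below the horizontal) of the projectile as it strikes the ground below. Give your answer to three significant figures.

v_x = 46.0 cos 73.0° = 13.45 m/s (constant).
|v_y| at impact = √((43.99)² + 2×9.81×138) = 68.14 m/s.
Speed = √(13.45² + 68.14²) = 69.5 m/s; angle = arctan(68.14/13.45) = 78.8° below horizontal.

69.5 m/s at 78.8° below the horizontal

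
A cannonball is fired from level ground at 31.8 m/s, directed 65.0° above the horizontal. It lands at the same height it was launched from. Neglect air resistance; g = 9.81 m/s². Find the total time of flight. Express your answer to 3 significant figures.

5.88 s

Vertical component: v_y = 31.8 sin 65.0° = 28.82 m/s.
For a projectile landing at launch height, time of flight is t = 2 v_y / g = 2 × 28.82 / 9.81 = 5.88 s.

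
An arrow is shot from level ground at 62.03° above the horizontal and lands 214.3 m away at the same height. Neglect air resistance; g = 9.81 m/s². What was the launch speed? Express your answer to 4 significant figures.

On level ground, R = v₀² sin(2θ) / g, so v₀ = √(R g / sin 2θ).
sin(2 × 62.03°) = 0.8285.
v₀ = √(214.3 × 9.81 / 0.8285) = √2537.5 = 50.37 m/s.

50.37 m/s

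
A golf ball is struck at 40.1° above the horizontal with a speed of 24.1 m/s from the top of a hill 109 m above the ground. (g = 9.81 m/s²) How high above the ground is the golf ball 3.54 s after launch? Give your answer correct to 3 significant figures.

v_y0 = 24.1 sin 40.1° = 15.52 m/s.
y(t) = 109 + v_y0 t − ½ g t² = 109 + 15.52×3.54 − ½×9.81×3.54² = 102 m.

102 m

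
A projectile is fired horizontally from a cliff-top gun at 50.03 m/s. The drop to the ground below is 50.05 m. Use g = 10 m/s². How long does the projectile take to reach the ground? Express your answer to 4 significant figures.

3.164 s

The horizontal speed doesn't affect the fall. With v_y0 = 0, h = ½ g t².
t = √(2 × 50.05 / 10) = √10.010 = 3.164 s.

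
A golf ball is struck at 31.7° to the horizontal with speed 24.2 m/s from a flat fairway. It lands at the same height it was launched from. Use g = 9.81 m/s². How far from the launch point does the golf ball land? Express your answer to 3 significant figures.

53.4 m

For level ground, R = v₀² sin(2θ) / g.
sin(2 × 31.7°) = sin 63.40° = 0.8942.
R = (24.2)² × 0.8942 / 9.81 = 53.4 m.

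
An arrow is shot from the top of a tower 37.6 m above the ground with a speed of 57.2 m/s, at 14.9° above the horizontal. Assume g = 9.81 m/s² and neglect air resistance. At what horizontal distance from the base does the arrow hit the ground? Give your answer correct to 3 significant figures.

Components: v_x = 57.2 cos 14.9° = 55.28 m/s, v_y = 57.2 sin 14.9° = 14.71 m/s.
Vertical: 0 = 37.6 + 14.71 t − ½(9.81) t² ⇒ 4.905 t² − 14.71 t − 37.6 = 0.
t = [14.71 + √(216.4 + 737.7)] / 9.810 = 4.648 s.
Horizontal: R = v_x · t = 55.28 × 4.648 = 257 m.

257 m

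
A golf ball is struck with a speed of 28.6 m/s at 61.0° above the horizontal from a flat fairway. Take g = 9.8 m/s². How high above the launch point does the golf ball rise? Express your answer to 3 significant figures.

31.9 m

Vertical component of launch velocity: v_y = 28.6 sin 61.0° = 25.01 m/s.
At the highest point the vertical velocity is zero, so v_y² = 2 g h_max.
h_max = (25.01)² / (2 × 9.8) = 625.5 / 19.60 = 31.9 m.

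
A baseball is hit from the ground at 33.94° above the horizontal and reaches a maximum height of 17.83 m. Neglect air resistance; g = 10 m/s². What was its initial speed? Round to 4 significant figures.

33.82 m/s

At maximum height v_y = 0, so (v₀ sin θ)² = 2 g H.
v₀ sin 33.94° = √(2 × 10 × 17.83) = 18.884 m/s.
v₀ = 18.884 / sin 33.94° = 18.884 / 0.5583 = 33.82 m/s.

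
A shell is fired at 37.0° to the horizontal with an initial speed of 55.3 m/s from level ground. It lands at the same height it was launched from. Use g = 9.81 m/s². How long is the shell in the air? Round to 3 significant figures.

6.78 s

Vertical component: v_y = 55.3 sin 37.0° = 33.28 m/s.
For a projectile landing at launch height, time of flight is t = 2 v_y / g = 2 × 33.28 / 9.81 = 6.78 s.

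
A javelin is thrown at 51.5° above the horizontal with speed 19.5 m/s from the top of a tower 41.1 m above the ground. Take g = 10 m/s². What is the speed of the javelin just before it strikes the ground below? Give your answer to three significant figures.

34.7 m/s

v_x = 19.5 cos 51.5° = 12.14 m/s is unchanged throughout.
For the vertical component, v_y² = v_y0² + 2 g h = (15.26)² + 2×10×41.1 = 1055, so |v_y| = 32.48 m/s.
Impact speed = √(v_x² + v_y²) = √(147.4 + 1055) = 34.7 m/s.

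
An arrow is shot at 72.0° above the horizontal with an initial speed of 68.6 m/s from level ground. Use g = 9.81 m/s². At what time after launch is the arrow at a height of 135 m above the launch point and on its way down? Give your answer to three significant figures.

10.7 s

v_y0 = 68.6 sin 72.0° = 65.24 m/s.
Set y = v_y0 t − ½ g t² = 135: 4.905 t² − 65.24 t + 135 = 0.
t = [65.24 ± √(4256 − 2649)] / 9.81 = (65.24 ± 40.09) / 9.81, giving t = 2.56 s or t = 10.7 s.
On the way down corresponds to the larger root: t = 10.7 s.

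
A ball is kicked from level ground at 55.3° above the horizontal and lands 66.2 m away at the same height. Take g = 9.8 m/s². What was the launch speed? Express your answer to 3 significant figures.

26.3 m/s

On level ground, R = v₀² sin(2θ) / g, so v₀ = √(R g / sin 2θ).
sin(2 × 55.3°) = 0.9361.
v₀ = √(66.2 × 9.8 / 0.9361) = √693.0 = 26.3 m/s.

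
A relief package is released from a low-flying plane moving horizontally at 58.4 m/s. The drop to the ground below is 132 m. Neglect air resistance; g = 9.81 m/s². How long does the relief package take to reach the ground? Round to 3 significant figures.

5.19 s

The horizontal speed doesn't affect the fall. With v_y0 = 0, h = ½ g t².
t = √(2 × 132 / 9.81) = √26.91 = 5.19 s.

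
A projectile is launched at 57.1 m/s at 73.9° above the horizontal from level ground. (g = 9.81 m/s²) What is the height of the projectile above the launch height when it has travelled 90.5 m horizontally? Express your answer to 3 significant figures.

153 m

v_x = 57.1 cos 73.9° = 15.83 m/s, v_y0 = 57.1 sin 73.9° = 54.86 m/s.
Time to reach x = 90.5 m: t = x / v_x = 90.5 / 15.83 = 5.717 s.
y = v_y0 t − ½ g t² = 54.86×5.717 − 4.905×5.717² = 153 m.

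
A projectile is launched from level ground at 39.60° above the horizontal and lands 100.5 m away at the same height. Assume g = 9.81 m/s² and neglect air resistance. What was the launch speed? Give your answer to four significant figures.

On level ground, R = v₀² sin(2θ) / g, so v₀ = √(R g / sin 2θ).
sin(2 × 39.60°) = 0.9823.
v₀ = √(100.5 × 9.81 / 0.9823) = √1003.7 = 31.68 m/s.

31.68 m/s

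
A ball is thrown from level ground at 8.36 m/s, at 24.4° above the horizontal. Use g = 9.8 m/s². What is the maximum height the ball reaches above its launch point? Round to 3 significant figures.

Vertical component of launch velocity: v_y = 8.36 sin 24.4° = 3.454 m/s.
At the highest point the vertical velocity is zero, so v_y² = 2 g h_max.
h_max = (3.454)² / (2 × 9.8) = 11.93 / 19.60 = 0.609 m.

0.609 m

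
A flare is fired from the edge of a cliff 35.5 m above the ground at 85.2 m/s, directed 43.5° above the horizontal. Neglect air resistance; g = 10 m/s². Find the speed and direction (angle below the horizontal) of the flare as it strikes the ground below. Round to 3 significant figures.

89.3 m/s at 46.2° below the horizontal

v_x = 85.2 cos 43.5° = 61.80 m/s (constant).
|v_y| at impact = √((58.65)² + 2×10×35.5) = 64.42 m/s.
Speed = √(61.80² + 64.42²) = 89.3 m/s; angle = arctan(64.42/61.80) = 46.2° below horizontal.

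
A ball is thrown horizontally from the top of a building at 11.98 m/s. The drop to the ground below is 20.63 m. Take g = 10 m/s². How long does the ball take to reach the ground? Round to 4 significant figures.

2.031 s

The horizontal speed doesn't affect the fall. With v_y0 = 0, h = ½ g t².
t = √(2 × 20.63 / 10) = √4.1260 = 2.031 s.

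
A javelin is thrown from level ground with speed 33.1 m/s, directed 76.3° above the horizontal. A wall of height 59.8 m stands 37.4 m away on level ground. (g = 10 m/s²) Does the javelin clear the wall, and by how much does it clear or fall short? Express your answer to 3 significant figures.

v_x = 33.1 cos 76.3° = 7.839 m/s; v_y0 = 33.1 sin 76.3° = 32.16 m/s.
Time to reach the wall: t = 37.4 / 7.839 = 4.771 s.
Height at that point: y = 32.16×4.771 − 5.000×4.771² = 39.62 m.
That is 59.8 − 39.62 = 20.2 m below the top of the wall, so the javelin does not clear it.

No — it falls 20.2 m short of clearing the wall.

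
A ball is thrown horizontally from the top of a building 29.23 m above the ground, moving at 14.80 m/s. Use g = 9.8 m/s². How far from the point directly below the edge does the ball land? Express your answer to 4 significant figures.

36.15 m

Initial vertical velocity is zero, so the fall time comes from h = ½ g t²: t = √(2 × 29.23 / 9.8) = 2.4424 s.
Horizontal motion is uniform at 14.80 m/s, so x = 14.80 × 2.4424 = 36.15 m.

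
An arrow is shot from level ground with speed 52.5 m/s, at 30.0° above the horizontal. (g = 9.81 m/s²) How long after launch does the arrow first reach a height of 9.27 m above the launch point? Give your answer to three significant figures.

0.380 s

v_y0 = 52.5 sin 30.0° = 26.25 m/s.
Set y = v_y0 t − ½ g t² = 9.27: 4.905 t² − 26.25 t + 9.27 = 0.
t = [26.25 ± √(689.1 − 181.9)] / 9.81 = (26.25 ± 22.52) / 9.81, giving t = 0.380 s or t = 4.97 s.
The arrow is on the way up at the first time, so t = 0.380 s.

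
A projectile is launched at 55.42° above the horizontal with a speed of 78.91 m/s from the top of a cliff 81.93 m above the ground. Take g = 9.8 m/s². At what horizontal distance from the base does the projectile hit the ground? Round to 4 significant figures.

645.8 m

Components: v_x = 78.91 cos 55.42° = 44.786 m/s, v_y = 78.91 sin 55.42° = 64.969 m/s.
Vertical: 0 = 81.93 + 64.969 t − ½(9.8) t² ⇒ 4.900 t² − 64.969 t − 81.93 = 0.
t = [64.969 + √(4221.0 + 1605.8)] / 9.800 = 14.419 s.
Horizontal: R = v_x · t = 44.786 × 14.419 = 645.8 m.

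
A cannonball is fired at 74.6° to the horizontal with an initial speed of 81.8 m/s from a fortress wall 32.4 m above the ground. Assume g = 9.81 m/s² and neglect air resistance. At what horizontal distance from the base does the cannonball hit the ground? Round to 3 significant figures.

Components: v_x = 81.8 cos 74.6° = 21.72 m/s, v_y = 81.8 sin 74.6° = 78.86 m/s.
Vertical: 0 = 32.4 + 78.86 t − ½(9.81) t² ⇒ 4.905 t² − 78.86 t − 32.4 = 0.
t = [78.86 + √(6219 + 635.7)] / 9.810 = 16.48 s.
Horizontal: R = v_x · t = 21.72 × 16.48 = 358 m.

358 m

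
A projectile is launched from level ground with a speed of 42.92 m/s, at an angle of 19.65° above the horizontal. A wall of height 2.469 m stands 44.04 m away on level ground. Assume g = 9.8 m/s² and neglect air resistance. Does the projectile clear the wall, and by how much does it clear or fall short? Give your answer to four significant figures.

v_x = 42.92 cos 19.65° = 40.421 m/s; v_y0 = 42.92 sin 19.65° = 14.433 m/s.
Time to reach the wall: t = 44.04 / 40.421 = 1.0895 s.
Height at that point: y = 14.433×1.0895 − 4.900×1.0895² = 9.9084 m.
That is 9.9084 − 2.469 = 7.439 m above the top of the wall, so the projectile clears it.

Yes — it clears the wall by 7.439 m.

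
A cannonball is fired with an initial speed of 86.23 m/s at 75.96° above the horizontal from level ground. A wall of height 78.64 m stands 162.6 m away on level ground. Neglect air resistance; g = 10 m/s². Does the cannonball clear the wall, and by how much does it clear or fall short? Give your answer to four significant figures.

v_x = 86.23 cos 75.96° = 20.919 m/s; v_y0 = 86.23 sin 75.96° = 83.654 m/s.
Time to reach the wall: t = 162.6 / 20.919 = 7.7728 s.
Height at that point: y = 83.654×7.7728 − 5.000×7.7728² = 348.14 m.
That is 348.14 − 78.64 = 269.5 m above the top of the wall, so the cannonball clears it.

Yes — it clears the wall by 269.5 m.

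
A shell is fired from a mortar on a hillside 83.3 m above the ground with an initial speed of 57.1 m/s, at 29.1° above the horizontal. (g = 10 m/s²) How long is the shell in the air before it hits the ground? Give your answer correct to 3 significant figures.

Vertical component: v_y = 57.1 sin 29.1° = 27.77 m/s.
Taking up as positive with launch at y = 83.3 m, landing at y = 0: 0 = 83.3 + 27.77 t − ½(10) t².
Solving 5.000 t² − 27.77 t − 83.3 = 0 gives t = [27.77 + √(27.77² + 4·5.000·83.3)] / 10.00 = 7.71 s.

7.71 s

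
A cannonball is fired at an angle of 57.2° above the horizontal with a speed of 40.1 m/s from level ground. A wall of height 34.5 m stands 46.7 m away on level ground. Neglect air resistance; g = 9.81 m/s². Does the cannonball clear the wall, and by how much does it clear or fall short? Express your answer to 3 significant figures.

Yes — it clears the wall by 15.3 m.

v_x = 40.1 cos 57.2° = 21.72 m/s; v_y0 = 40.1 sin 57.2° = 33.71 m/s.
Time to reach the wall: t = 46.7 / 21.72 = 2.150 s.
Height at that point: y = 33.71×2.150 − 4.905×2.150² = 49.80 m.
That is 49.80 − 34.5 = 15.3 m above the top of the wall, so the cannonball clears it.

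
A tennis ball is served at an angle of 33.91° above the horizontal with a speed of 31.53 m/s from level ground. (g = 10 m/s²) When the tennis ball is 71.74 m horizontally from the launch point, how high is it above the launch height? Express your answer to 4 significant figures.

v_x = 31.53 cos 33.91° = 26.167 m/s, v_y0 = 31.53 sin 33.91° = 17.590 m/s.
Time to reach x = 71.74 m: t = x / v_x = 71.74 / 26.167 = 2.7416 s.
y = v_y0 t − ½ g t² = 17.590×2.7416 − 5.000×2.7416² = 10.64 m.

10.64 m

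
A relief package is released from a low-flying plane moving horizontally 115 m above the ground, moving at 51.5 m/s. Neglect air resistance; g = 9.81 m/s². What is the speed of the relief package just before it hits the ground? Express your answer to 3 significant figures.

70.1 m/s

Fall time: t = √(2 × 115 / 9.81) = 4.842 s.
At impact: v_x = 51.5 m/s (unchanged), v_y = g t = 9.81 × 4.842 = 47.50 m/s.
Speed = √(v_x² + v_y²) = √(2652 + 2256) = 70.1 m/s.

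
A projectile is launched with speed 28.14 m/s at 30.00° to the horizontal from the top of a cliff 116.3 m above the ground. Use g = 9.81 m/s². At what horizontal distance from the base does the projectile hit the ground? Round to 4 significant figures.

Components: v_x = 28.14 cos 30.00° = 24.370 m/s, v_y = 28.14 sin 30.00° = 14.070 m/s.
Vertical: 0 = 116.3 + 14.070 t − ½(9.81) t² ⇒ 4.905 t² − 14.070 t − 116.3 = 0.
t = [14.070 + √(197.96 + 2281.8)] / 9.810 = 6.5104 s.
Horizontal: R = v_x · t = 24.370 × 6.5104 = 158.7 m.

158.7 m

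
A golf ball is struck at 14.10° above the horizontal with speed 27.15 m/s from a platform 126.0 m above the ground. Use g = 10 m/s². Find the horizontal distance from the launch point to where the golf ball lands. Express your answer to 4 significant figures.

Components: v_x = 27.15 cos 14.10° = 26.332 m/s, v_y = 27.15 sin 14.10° = 6.6141 m/s.
Vertical: 0 = 126.0 + 6.6141 t − ½(10) t² ⇒ 5.000 t² − 6.6141 t − 126.0 = 0.
t = [6.6141 + √(43.746 + 2520.0)] / 10.00 = 5.7248 s.
Horizontal: R = v_x · t = 26.332 × 5.7248 = 150.7 m.

150.7 m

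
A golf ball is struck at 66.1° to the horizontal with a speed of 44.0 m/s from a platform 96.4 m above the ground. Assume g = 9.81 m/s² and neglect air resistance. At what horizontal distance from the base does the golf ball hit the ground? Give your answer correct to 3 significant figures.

181 m

Components: v_x = 44.0 cos 66.1° = 17.83 m/s, v_y = 44.0 sin 66.1° = 40.23 m/s.
Vertical: 0 = 96.4 + 40.23 t − ½(9.81) t² ⇒ 4.905 t² − 40.23 t − 96.4 = 0.
t = [40.23 + √(1618 + 1891)] / 9.810 = 10.14 s.
Horizontal: R = v_x · t = 17.83 × 10.14 = 181 m.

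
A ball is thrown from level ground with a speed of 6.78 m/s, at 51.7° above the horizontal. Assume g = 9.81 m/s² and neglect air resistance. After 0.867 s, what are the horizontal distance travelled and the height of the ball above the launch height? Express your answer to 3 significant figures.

v_x = 6.78 cos 51.7° = 4.202 m/s; v_y0 = 6.78 sin 51.7° = 5.321 m/s.
x = v_x t = 4.202 × 0.867 = 3.64 m.
y = v_y0 t − ½ g t² = 5.321×0.867 − 4.905×0.867² = 0.926 m.

x = 3.64 m, y = 0.926 m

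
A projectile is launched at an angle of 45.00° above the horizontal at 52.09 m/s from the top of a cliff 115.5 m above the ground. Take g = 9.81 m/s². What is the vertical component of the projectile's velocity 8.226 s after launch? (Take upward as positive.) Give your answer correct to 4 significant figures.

-43.86 m/s

Initial vertical component: v_y0 = 52.09 sin 45.00° = 36.833 m/s.
v_y(t) = v_y0 − g t = 36.833 − 9.81 × 8.226 = -43.86 m/s.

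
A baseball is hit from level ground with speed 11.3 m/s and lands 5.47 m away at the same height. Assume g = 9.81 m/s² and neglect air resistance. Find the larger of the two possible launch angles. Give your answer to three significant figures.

Level-ground range: R = v₀² sin(2θ)/g ⇒ sin 2θ = R g / v₀² = 5.47×9.81/11.3² = 0.4202.
2θ = arcsin(0.4202) = 24.85° or 180° − 24.85° = 155.15°.
So θ = 12.4° or θ = 77.6°.

77.6°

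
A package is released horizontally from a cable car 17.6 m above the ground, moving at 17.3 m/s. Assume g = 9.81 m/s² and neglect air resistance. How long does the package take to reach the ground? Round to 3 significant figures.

The horizontal speed doesn't affect the fall. With v_y0 = 0, h = ½ g t².
t = √(2 × 17.6 / 9.81) = √3.588 = 1.89 s.

1.89 s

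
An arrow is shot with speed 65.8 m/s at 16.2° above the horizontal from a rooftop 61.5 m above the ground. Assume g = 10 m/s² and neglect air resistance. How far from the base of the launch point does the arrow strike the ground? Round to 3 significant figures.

366 m

Components: v_x = 65.8 cos 16.2° = 63.19 m/s, v_y = 65.8 sin 16.2° = 18.36 m/s.
Vertical: 0 = 61.5 + 18.36 t − ½(10) t² ⇒ 5.000 t² − 18.36 t − 61.5 = 0.
t = [18.36 + √(337.1 + 1230)] / 10.00 = 5.795 s.
Horizontal: R = v_x · t = 63.19 × 5.795 = 366 m.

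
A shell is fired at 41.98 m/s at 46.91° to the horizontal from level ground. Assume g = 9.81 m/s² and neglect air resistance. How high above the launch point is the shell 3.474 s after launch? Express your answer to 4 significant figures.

v_y0 = 41.98 sin 46.91° = 30.657 m/s.
y(t) = v_y0 t − ½ g t² = 30.657×3.474 − 4.905×3.474² = 47.31 m.

47.31 m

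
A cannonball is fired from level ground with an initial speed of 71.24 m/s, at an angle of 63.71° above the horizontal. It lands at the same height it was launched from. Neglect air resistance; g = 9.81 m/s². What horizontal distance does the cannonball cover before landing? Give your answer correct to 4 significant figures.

Components: v_x = 71.24 cos 63.71° = 31.553 m/s, v_y = 71.24 sin 63.71° = 63.871 m/s.
Time of flight (same landing height): t = 2 v_y / g = 2 × 63.871 / 9.81 = 13.022 s.
Range: R = v_x · t = 31.553 × 13.022 = 410.9 m.

410.9 m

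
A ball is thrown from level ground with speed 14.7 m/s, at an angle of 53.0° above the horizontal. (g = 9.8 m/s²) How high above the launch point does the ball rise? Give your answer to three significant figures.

Vertical component of launch velocity: v_y = 14.7 sin 53.0° = 11.74 m/s.
At the highest point the vertical velocity is zero, so v_y² = 2 g h_max.
h_max = (11.74)² / (2 × 9.8) = 137.8 / 19.60 = 7.03 m.

7.03 m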